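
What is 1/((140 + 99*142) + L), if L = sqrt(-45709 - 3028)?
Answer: 14198/201631941 - I*sqrt(48737)/201631941 ≈ 7.0415e-5 - 1.0949e-6*I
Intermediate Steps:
L = I*sqrt(48737) (L = sqrt(-48737) = I*sqrt(48737) ≈ 220.76*I)
1/((140 + 99*142) + L) = 1/((140 + 99*142) + I*sqrt(48737)) = 1/((140 + 14058) + I*sqrt(48737)) = 1/(14198 + I*sqrt(48737))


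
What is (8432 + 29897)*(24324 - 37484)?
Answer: -504409640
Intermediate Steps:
(8432 + 29897)*(24324 - 37484) = 38329*(-13160) = -504409640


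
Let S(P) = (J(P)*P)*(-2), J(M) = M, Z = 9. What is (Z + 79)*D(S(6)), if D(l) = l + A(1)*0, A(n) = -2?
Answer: -6336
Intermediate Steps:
S(P) = -2*P² (S(P) = (P*P)*(-2) = P²*(-2) = -2*P²)
D(l) = l (D(l) = l - 2*0 = l + 0 = l)
(Z + 79)*D(S(6)) = (9 + 79)*(-2*6²) = 88*(-2*36) = 88*(-72) = -6336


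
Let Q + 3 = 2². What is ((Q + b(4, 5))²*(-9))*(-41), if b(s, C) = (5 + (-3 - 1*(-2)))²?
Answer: 106641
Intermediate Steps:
b(s, C) = 16 (b(s, C) = (5 + (-3 + 2))² = (5 - 1)² = 4² = 16)
Q = 1 (Q = -3 + 2² = -3 + 4 = 1)
((Q + b(4, 5))²*(-9))*(-41) = ((1 + 16)²*(-9))*(-41) = (17²*(-9))*(-41) = (289*(-9))*(-41) = -2601*(-41) = 106641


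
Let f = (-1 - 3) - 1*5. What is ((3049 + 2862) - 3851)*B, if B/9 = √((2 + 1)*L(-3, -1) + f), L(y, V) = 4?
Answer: 18540*√3 ≈ 32112.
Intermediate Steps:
f = -9 (f = -4 - 5 = -9)
B = 9*√3 (B = 9*√((2 + 1)*4 - 9) = 9*√(3*4 - 9) = 9*√(12 - 9) = 9*√3 ≈ 15.588)
((3049 + 2862) - 3851)*B = ((3049 + 2862) - 3851)*(9*√3) = (5911 - 3851)*(9*√3) = 2060*(9*√3) = 18540*√3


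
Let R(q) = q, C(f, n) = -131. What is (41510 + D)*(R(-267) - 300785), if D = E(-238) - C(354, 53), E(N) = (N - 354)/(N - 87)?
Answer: -4074412780684/325 ≈ -1.2537e+10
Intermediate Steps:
E(N) = (-354 + N)/(-87 + N)
D = 43167/325 (D = (-354 - 238)/(-87 - 238) - 1*(-131) = -592/(-325) + 131 = -1/325*(-592) + 131 = 592/325 + 131 = 43167/325 ≈ 132.82)
(41510 + D)*(R(-267) - 300785) = (41510 + 43167/325)*(-267 - 300785) = (13533917/325)*(-301052) = -4074412780684/325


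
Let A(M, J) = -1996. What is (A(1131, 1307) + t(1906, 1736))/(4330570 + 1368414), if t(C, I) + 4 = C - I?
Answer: -915/2849492 ≈ -0.00032111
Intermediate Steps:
t(C, I) = -4 + C - I (t(C, I) = -4 + (C - I) = -4 + C - I)
(A(1131, 1307) + t(1906, 1736))/(4330570 + 1368414) = (-1996 + (-4 + 1906 - 1*1736))/(4330570 + 1368414) = (-1996 + (-4 + 1906 - 1736))/5698984 = (-1996 + 166)*(1/5698984) = -1830*1/5698984 = -915/2849492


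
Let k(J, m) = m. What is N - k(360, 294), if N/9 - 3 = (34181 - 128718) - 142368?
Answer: -2132412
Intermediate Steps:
N = -2132118 (N = 27 + 9*((34181 - 128718) - 142368) = 27 + 9*(-94537 - 142368) = 27 + 9*(-236905) = 27 - 2132145 = -2132118)
N - k(360, 294) = -2132118 - 1*294 = -2132118 - 294 = -2132412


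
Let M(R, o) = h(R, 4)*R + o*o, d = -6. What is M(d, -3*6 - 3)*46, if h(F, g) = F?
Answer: 21942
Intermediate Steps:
M(R, o) = R² + o² (M(R, o) = R*R + o*o = R² + o²)
M(d, -3*6 - 3)*46 = ((-6)² + (-3*6 - 3)²)*46 = (36 + (-18 - 3)²)*46 = (36 + (-21)²)*46 = (36 + 441)*46 = 477*46 = 21942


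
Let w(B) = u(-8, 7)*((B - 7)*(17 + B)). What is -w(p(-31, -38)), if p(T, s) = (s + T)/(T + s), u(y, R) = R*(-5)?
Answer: -3780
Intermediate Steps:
u(y, R) = -5*R
p(T, s) = 1 (p(T, s) = (T + s)/(T + s) = 1)
w(B) = -35*(-7 + B)*(17 + B) (w(B) = (-5*7)*((B - 7)*(17 + B)) = -35*(-7 + B)*(17 + B))
-w(p(-31, -38)) = -(4165 - 350*1 - 35*1²) = -(4165 - 350 - 35*1) = -(4165 - 350 - 35) = -1*3780 = -3780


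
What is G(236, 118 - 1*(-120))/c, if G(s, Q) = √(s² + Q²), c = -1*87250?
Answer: -√28085/43625 ≈ -0.0038415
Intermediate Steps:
c = -87250
G(s, Q) = √(Q² + s²)
G(236, 118 - 1*(-120))/c = √((118 - 1*(-120))² + 236²)/(-87250) = √((118 + 120)² + 55696)*(-1/87250) = √(238² + 55696)*(-1/87250) = √(56644 + 55696)*(-1/87250) = √112340*(-1/87250) = (2*√28085)*(-1/87250) = -√28085/43625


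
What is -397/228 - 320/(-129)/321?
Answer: -5455471/3147084 ≈ -1.7335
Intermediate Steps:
-397/228 - 320/(-129)/321 = -397*1/228 - 320*(-1/129)*(1/321) = -397/228 + (320/129)*(1/321) = -397/228 + 320/41409 = -5455471/3147084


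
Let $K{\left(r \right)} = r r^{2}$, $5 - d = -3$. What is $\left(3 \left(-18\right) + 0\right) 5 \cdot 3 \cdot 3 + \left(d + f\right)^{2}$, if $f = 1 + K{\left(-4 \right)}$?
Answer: $595$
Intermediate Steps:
$d = 8$ ($d = 5 - -3 = 5 + 3 = 8$)
$K{\left(r \right)} = r^{3}$
$f = -63$ ($f = 1 + \left(-4\right)^{3} = 1 - 64 = -63$)
$\left(3 \left(-18\right) + 0\right) 5 \cdot 3 \cdot 3 + \left(d + f\right)^{2} = \left(3 \left(-18\right) + 0\right) 5 \cdot 3 \cdot 3 + \left(8 - 63\right)^{2} = \left(-54 + 0\right) 15 \cdot 3 + \left(-55\right)^{2} = \left(-54\right) 45 + 3025 = -2430 + 3025 = 595$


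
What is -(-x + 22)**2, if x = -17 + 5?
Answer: -1156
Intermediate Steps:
x = -12
-(-x + 22)**2 = -(-1*(-12) + 22)**2 = -(12 + 22)**2 = -1*34**2 = -1*1156 = -1156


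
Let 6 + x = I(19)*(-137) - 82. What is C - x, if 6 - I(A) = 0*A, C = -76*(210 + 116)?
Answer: -23866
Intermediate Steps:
C = -24776 (C = -76*326 = -24776)
I(A) = 6 (I(A) = 6 - 0*A = 6 - 1*0 = 6 + 0 = 6)
x = -910 (x = -6 + (6*(-137) - 82) = -6 + (-822 - 82) = -6 - 904 = -910)
C - x = -24776 - 1*(-910) = -24776 + 910 = -23866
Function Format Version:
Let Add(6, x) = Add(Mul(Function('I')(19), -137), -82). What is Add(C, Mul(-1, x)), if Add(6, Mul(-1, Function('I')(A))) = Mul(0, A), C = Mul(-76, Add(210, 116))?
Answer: -23866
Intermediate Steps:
C = -24776 (C = Mul(-76, 326) = -24776)
Function('I')(A) = 6 (Function('I')(A) = Add(6, Mul(-1, Mul(0, A))) = Add(6, Mul(-1, 0)) = Add(6, 0) = 6)
x = -910 (x = Add(-6, Add(Mul(6, -137), -82)) = Add(-6, Add(-822, -82)) = Add(-6, -904) = -910)
Add(C, Mul(-1, x)) = Add(-24776, Mul(-1, -910)) = Add(-24776, 910) = -23866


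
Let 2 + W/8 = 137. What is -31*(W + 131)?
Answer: -37541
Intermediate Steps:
W = 1080 (W = -16 + 8*137 = -16 + 1096 = 1080)
-31*(W + 131) = -31*(1080 + 131) = -31*1211 = -37541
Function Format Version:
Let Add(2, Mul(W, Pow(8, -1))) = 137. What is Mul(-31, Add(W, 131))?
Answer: -37541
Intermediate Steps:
W = 1080 (W = Add(-16, Mul(8, 137)) = Add(-16, 1096) = 1080)
Mul(-31, Add(W, 131)) = Mul(-31, Add(1080, 131)) = Mul(-31, 1211) = -37541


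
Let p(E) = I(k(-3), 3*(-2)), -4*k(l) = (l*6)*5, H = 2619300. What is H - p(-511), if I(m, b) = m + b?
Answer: 5238567/2 ≈ 2.6193e+6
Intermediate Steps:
k(l) = -15*l/2 (k(l) = -l*6*5/4 = -6*l*5/4 = -15*l/2)
I(m, b) = b + m
p(E) = 33/2 (p(E) = 3*(-2) - 15/2*(-3) = -6 + 45/2 = 33/2)
H - p(-511) = 2619300 - 1*33/2 = 2619300 - 33/2 = 5238567/2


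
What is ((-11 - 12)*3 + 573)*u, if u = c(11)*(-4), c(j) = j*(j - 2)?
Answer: -199584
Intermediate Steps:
c(j) = j*(-2 + j)
u = -396 (u = (11*(-2 + 11))*(-4) = (11*9)*(-4) = 99*(-4) = -396)
((-11 - 12)*3 + 573)*u = ((-11 - 12)*3 + 573)*(-396) = (-23*3 + 573)*(-396) = (-69 + 573)*(-396) = 504*(-396) = -199584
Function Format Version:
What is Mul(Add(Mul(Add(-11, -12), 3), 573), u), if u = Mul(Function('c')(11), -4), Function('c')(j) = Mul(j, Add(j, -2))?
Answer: -199584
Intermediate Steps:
Function('c')(j) = Mul(j, Add(-2, j))
u = -396 (u = Mul(Mul(11, Add(-2, 11)), -4) = Mul(Mul(11, 9), -4) = Mul(99, -4) = -396)
Mul(Add(Mul(Add(-11, -12), 3), 573), u) = Mul(Add(Mul(Add(-11, -12), 3), 573), -396) = Mul(Add(Mul(-23, 3), 573), -396) = Mul(Add(-69, 573), -396) = Mul(504, -396) = -199584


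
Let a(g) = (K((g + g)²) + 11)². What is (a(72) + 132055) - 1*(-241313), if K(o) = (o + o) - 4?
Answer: 1720880809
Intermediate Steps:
K(o) = -4 + 2*o (K(o) = 2*o - 4 = -4 + 2*o)
a(g) = (7 + 8*g²)² (a(g) = ((-4 + 2*(g + g)²) + 11)² = ((-4 + 2*(2*g)²) + 11)² = ((-4 + 2*(4*g²)) + 11)² = ((-4 + 8*g²) + 11)² = (7 + 8*g²)²)
(a(72) + 132055) - 1*(-241313) = ((7 + 8*72²)² + 132055) - 1*(-241313) = ((7 + 8*5184)² + 132055) + 241313 = ((7 + 41472)² + 132055) + 241313 = (41479² + 132055) + 241313 = (1720507441 + 132055) + 241313 = 1720639496 + 241313 = 1720880809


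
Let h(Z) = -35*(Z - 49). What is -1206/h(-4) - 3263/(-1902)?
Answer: 3759053/3528210 ≈ 1.0654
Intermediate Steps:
h(Z) = 1715 - 35*Z (h(Z) = -35*(-49 + Z) = 1715 - 35*Z)
-1206/h(-4) - 3263/(-1902) = -1206/(1715 - 35*(-4)) - 3263/(-1902) = -1206/(1715 + 140) - 3263*(-1/1902) = -1206/1855 + 3263/1902 = 3759053/3528210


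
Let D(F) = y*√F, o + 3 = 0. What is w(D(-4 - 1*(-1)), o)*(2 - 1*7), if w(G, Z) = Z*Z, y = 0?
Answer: -45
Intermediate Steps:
o = -3 (o = -3 + 0 = -3)
D(F) = 0 (D(F) = 0*√F = 0)
w(G, Z) = Z²
w(D(-4 - 1*(-1)), o)*(2 - 1*7) = (-3)²*(2 - 1*7) = 9*(2 - 7) = 9*(-5) = -45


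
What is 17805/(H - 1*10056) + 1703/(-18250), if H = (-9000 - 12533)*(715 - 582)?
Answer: -1043853917/10489899250 ≈ -0.099510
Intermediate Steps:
H = -2863889 (H = -21533*133 = -2863889)
17805/(H - 1*10056) + 1703/(-18250) = 17805/(-2863889 - 1*10056) + 1703/(-18250) = 17805/(-2863889 - 10056) + 1703*(-1/18250) = 17805/(-2873945) - 1703/18250 = 17805*(-1/2873945) - 1703/18250 = -3561/574789 - 1703/18250 = -1043853917/10489899250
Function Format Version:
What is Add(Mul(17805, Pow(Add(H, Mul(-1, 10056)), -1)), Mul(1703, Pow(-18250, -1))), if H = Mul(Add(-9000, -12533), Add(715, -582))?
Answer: Rational(-1043853917, 10489899250) ≈ -0.099510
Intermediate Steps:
H = -2863889 (H = Mul(-21533, 133) = -2863889)
Add(Mul(17805, Pow(Add(H, Mul(-1, 10056)), -1)), Mul(1703, Pow(-18250, -1))) = Add(Mul(17805, Pow(Add(-2863889, Mul(-1, 10056)), -1)), Mul(1703, Pow(-18250, -1))) = Add(Mul(17805, Pow(Add(-2863889, -10056), -1)), Mul(1703, Rational(-1, 18250))) = Add(Mul(17805, Pow(-2873945, -1)), Rational(-1703, 18250)) = Add(Mul(17805, Rational(-1, 2873945)), Rational(-1703, 18250)) = Add(Rational(-3561, 574789), Rational(-1703, 18250)) = Rational(-1043853917, 10489899250)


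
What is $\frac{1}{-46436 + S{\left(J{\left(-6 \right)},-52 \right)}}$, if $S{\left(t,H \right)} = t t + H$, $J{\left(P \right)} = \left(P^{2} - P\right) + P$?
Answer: $- \frac{1}{45192} \approx -2.2128 \cdot 10^{-5}$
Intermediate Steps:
$J{\left(P \right)} = P^{2}$
$S{\left(t,H \right)} = H + t^{2}$ ($S{\left(t,H \right)} = t^{2} + H = H + t^{2}$)
$\frac{1}{-46436 + S{\left(J{\left(-6 \right)},-52 \right)}} = \frac{1}{-46436 - \left(52 - \left(\left(-6\right)^{2}\right)^{2}\right)} = \frac{1}{-46436 - \left(52 - 36^{2}\right)} = \frac{1}{-46436 + \left(-52 + 1296\right)} = \frac{1}{-46436 + 1244} = \frac{1}{-45192} = - \frac{1}{45192}$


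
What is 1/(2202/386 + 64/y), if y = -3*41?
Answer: 23739/123071 ≈ 0.19289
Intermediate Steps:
y = -123
1/(2202/386 + 64/y) = 1/(2202/386 + 64/(-123)) = 1/(2202*(1/386) + 64*(-1/123)) = 1/(1101/193 - 64/123) = 1/(123071/23739) = 23739/123071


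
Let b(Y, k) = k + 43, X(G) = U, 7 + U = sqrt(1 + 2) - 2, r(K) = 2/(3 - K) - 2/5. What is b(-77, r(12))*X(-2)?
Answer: -1907/5 + 1907*sqrt(3)/45 ≈ -308.00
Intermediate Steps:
r(K) = -2/5 + 2/(3 - K) (r(K) = 2/(3 - K) - 2*1/5 = 2/(3 - K) - 2/5 = -2/5 + 2/(3 - K))
U = -9 + sqrt(3) (U = -7 + (sqrt(1 + 2) - 2) = -7 + (sqrt(3) - 2) = -7 + (-2 + sqrt(3)) = -9 + sqrt(3) ≈ -7.2680)
X(G) = -9 + sqrt(3)
b(Y, k) = 43 + k
b(-77, r(12))*X(-2) = (43 + 2*(-2 - 1*12)/(5*(-3 + 12)))*(-9 + sqrt(3)) = (43 + (2/5)*(-2 - 12)/9)*(-9 + sqrt(3)) = (43 + (2/5)*(1/9)*(-14))*(-9 + sqrt(3)) = (43 - 28/45)*(-9 + sqrt(3)) = 1907*(-9 + sqrt(3))/45 = -1907/5 + 1907*sqrt(3)/45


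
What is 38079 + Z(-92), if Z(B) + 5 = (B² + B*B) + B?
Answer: 54910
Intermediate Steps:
Z(B) = -5 + B + 2*B² (Z(B) = -5 + ((B² + B*B) + B) = -5 + ((B² + B²) + B) = -5 + (2*B² + B) = -5 + (B + 2*B²) = -5 + B + 2*B²)
38079 + Z(-92) = 38079 + (-5 - 92 + 2*(-92)²) = 38079 + (-5 - 92 + 2*8464) = 38079 + (-5 - 92 + 16928) = 38079 + 16831 = 54910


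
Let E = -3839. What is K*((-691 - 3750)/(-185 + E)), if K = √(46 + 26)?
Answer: 13323*√2/2012 ≈ 9.3646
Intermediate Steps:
K = 6*√2 (K = √72 = 6*√2 ≈ 8.4853)
K*((-691 - 3750)/(-185 + E)) = (6*√2)*((-691 - 3750)/(-185 - 3839)) = (6*√2)*(-4441/(-4024)) = (6*√2)*(-4441*(-1/4024)) = (6*√2)*(4441/4024) = 13323*√2/2012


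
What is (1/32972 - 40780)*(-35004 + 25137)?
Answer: 13267150034853/32972 ≈ 4.0238e+8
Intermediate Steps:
(1/32972 - 40780)*(-35004 + 25137) = (1/32972 - 40780)*(-9867) = -1344598159/32972*(-9867) = 13267150034853/32972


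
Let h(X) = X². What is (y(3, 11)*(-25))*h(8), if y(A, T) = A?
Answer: -4800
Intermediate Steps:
(y(3, 11)*(-25))*h(8) = (3*(-25))*8² = -75*64 = -4800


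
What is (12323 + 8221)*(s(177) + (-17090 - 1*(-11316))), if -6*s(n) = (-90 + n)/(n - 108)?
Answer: -2728383584/23 ≈ -1.1863e+8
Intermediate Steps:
s(n) = -(-90 + n)/(6*(-108 + n)) (s(n) = -(-90 + n)/(6*(n - 108)) = -(-90 + n)/(6*(-108 + n)))
(12323 + 8221)*(s(177) + (-17090 - 1*(-11316))) = (12323 + 8221)*((90 - 1*177)/(6*(-108 + 177)) + (-17090 - 1*(-11316))) = 20544*((⅙)*(90 - 177)/69 + (-17090 + 11316)) = 20544*((⅙)*(1/69)*(-87) - 5774) = 20544*(-29/138 - 5774) = 20544*(-796841/138) = -2728383584/23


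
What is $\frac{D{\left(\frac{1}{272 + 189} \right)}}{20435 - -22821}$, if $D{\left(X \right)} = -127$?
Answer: $- \frac{127}{43256} \approx -0.002936$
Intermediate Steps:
$\frac{D{\left(\frac{1}{272 + 189} \right)}}{20435 - -22821} = - \frac{127}{20435 - -22821} = - \frac{127}{20435 + 22821} = - \frac{127}{43256}$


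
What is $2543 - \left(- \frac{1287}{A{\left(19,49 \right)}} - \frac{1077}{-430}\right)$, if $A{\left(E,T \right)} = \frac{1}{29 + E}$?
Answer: $\frac{27656093}{430} \approx 64317.0$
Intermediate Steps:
$2543 - \left(- \frac{1287}{A{\left(19,49 \right)}} - \frac{1077}{-430}\right) = 2543 - \left(- \frac{1287}{\frac{1}{29 + 19}} - \frac{1077}{-430}\right) = 2543 - \left(- \frac{1287}{\frac{1}{48}} - - \frac{1077}{430}\right) = 2543 - \left(- 1287 \frac{1}{\frac{1}{48}} + \frac{1077}{430}\right) = 2543 - \left(\left(-1287\right) 48 + \frac{1077}{430}\right) = 2543 - \left(-61776 + \frac{1077}{430}\right) = 2543 - - \frac{26562603}{430} = 2543 + \frac{26562603}{430} = \frac{27656093}{430}$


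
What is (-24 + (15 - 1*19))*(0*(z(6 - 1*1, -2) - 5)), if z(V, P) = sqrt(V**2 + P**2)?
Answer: 0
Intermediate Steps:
z(V, P) = sqrt(P**2 + V**2)
(-24 + (15 - 1*19))*(0*(z(6 - 1*1, -2) - 5)) = (-24 + (15 - 1*19))*(0*(sqrt((-2)**2 + (6 - 1*1)**2) - 5)) = (-24 + (15 - 19))*(0*(sqrt(4 + (6 - 1)**2) - 5)) = (-24 - 4)*(0*(sqrt(4 + 5**2) - 5)) = -0*(sqrt(4 + 25) - 5) = -0*(sqrt(29) - 5) = -0*(-5 + sqrt(29)) = -28*0 = 0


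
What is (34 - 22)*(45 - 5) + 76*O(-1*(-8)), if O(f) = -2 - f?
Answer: -280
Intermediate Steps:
(34 - 22)*(45 - 5) + 76*O(-1*(-8)) = (34 - 22)*(45 - 5) + 76*(-2 - (-1)*(-8)) = 12*40 + 76*(-2 - 1*8) = 480 + 76*(-2 - 8) = 480 + 76*(-10) = 480 - 760 = -280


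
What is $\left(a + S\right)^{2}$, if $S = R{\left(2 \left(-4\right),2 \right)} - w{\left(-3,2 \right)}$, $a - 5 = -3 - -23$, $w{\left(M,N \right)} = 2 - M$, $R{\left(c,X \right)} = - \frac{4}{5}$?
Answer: $\frac{9216}{25} \approx 368.64$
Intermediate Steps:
$R{\left(c,X \right)} = - \frac{4}{5}$ ($R{\left(c,X \right)} = \left(-4\right) \frac{1}{5} = - \frac{4}{5}$)
$a = 25$ ($a = 5 - -20 = 5 + \left(-3 + 23\right) = 5 + 20 = 25$)
$S = - \frac{29}{5}$ ($S = - \frac{4}{5} - \left(2 - -3\right) = - \frac{4}{5} - \left(2 + 3\right) = - \frac{4}{5} - 5 = - \frac{29}{5} \approx -5.8$)
$\left(a + S\right)^{2} = \left(25 - \frac{29}{5}\right)^{2} = \left(\frac{96}{5}\right)^{2} = \frac{9216}{25}$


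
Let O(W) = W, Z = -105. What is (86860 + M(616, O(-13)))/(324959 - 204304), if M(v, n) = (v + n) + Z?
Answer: 87358/120655 ≈ 0.72403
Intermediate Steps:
M(v, n) = -105 + n + v (M(v, n) = (v + n) - 105 = (n + v) - 105 = -105 + n + v)
(86860 + M(616, O(-13)))/(324959 - 204304) = (86860 + (-105 - 13 + 616))/(324959 - 204304) = (86860 + 498)/120655 = 87358*(1/120655) = 87358/120655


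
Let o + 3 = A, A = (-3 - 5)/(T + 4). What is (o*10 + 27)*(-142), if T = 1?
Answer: 2698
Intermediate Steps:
A = -8/5 (A = (-3 - 5)/(1 + 4) = -8/5 ≈ -1.6000)
o = -23/5 (o = -3 - 8/5 = -23/5 ≈ -4.6000)
(o*10 + 27)*(-142) = (-23/5*10 + 27)*(-142) = (-46 + 27)*(-142) = -19*(-142) = 2698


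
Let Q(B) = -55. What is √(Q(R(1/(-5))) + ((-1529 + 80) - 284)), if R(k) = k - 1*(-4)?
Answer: 2*I*√447 ≈ 42.285*I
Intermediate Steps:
R(k) = 4 + k (R(k) = k + 4 = 4 + k)
√(Q(R(1/(-5))) + ((-1529 + 80) - 284)) = √(-55 + ((-1529 + 80) - 284)) = √(-55 + (-1449 - 284)) = √(-55 - 1733) = √(-1788) = 2*I*√447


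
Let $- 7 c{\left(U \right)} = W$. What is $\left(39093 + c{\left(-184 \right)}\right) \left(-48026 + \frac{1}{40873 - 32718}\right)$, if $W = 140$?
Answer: $- \frac{15303019729117}{8155} \approx -1.8765 \cdot 10^{9}$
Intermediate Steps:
$c{\left(U \right)} = -20$ ($c{\left(U \right)} = \left(- \frac{1}{7}\right) 140 = -20$)
$\left(39093 + c{\left(-184 \right)}\right) \left(-48026 + \frac{1}{40873 - 32718}\right) = \left(39093 - 20\right) \left(-48026 + \frac{1}{40873 - 32718}\right) = 39073 \left(-48026 + \frac{1}{8155}\right) = 39073 \left(- \frac{391652029}{8155}\right) = - \frac{15303019729117}{8155}$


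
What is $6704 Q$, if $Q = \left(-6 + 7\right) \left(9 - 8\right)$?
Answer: $6704$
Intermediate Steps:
$Q = 1$ ($Q = 1 \cdot 1 = 1$)
$6704 Q = 6704 \cdot 1 = 6704$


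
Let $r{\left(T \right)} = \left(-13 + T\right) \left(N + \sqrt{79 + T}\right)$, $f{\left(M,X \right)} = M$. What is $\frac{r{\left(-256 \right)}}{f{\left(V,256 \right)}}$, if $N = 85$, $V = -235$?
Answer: $\frac{4573}{47} + \frac{269 i \sqrt{177}}{235} \approx 97.298 + 15.229 i$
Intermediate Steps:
$r{\left(T \right)} = \left(-13 + T\right) \left(85 + \sqrt{79 + T}\right)$
$\frac{r{\left(-256 \right)}}{f{\left(V,256 \right)}} = \frac{-1105 - 13 \sqrt{79 - 256} + 85 \left(-256\right) - 256 \sqrt{79 - 256}}{-235} = \left(-1105 - 13 \sqrt{-177} - 21760 - 256 \sqrt{-177}\right) \left(- \frac{1}{235}\right) = \left(-1105 - 13 i \sqrt{177} - 21760 - 256 i \sqrt{177}\right) \left(- \frac{1}{235}\right) = \left(-22865 - 269 i \sqrt{177}\right) \left(- \frac{1}{235}\right) = \frac{4573}{47} + \frac{269 i \sqrt{177}}{235}$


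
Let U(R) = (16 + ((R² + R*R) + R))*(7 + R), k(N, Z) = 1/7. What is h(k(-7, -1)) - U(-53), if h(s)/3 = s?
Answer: 1797085/7 ≈ 2.5673e+5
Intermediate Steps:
k(N, Z) = ⅐ (k(N, Z) = 1*(⅐) = ⅐)
h(s) = 3*s
U(R) = (7 + R)*(16 + R + 2*R²) (U(R) = (16 + ((R² + R²) + R))*(7 + R) = (16 + (2*R² + R))*(7 + R) = (16 + (R + 2*R²))*(7 + R) = (16 + R + 2*R²)*(7 + R) = (7 + R)*(16 + R + 2*R²))
h(k(-7, -1)) - U(-53) = 3*(⅐) - (112 + 2*(-53)³ + 15*(-53)² + 23*(-53)) = 3/7 - (112 + 2*(-148877) + 15*2809 - 1219) = 3/7 - (112 - 297754 + 42135 - 1219) = 3/7 - 1*(-256726) = 3/7 + 256726 = 1797085/7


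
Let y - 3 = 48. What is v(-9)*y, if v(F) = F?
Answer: -459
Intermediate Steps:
y = 51 (y = 3 + 48 = 51)
v(-9)*y = -9*51 = -459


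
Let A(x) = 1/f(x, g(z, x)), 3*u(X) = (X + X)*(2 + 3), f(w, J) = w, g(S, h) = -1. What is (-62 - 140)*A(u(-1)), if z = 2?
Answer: 303/5 ≈ 60.600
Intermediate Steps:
u(X) = 10*X/3 (u(X) = ((X + X)*(2 + 3))/3 = ((2*X)*5)/3 = (10*X)/3 = 10*X/3)
A(x) = 1/x
(-62 - 140)*A(u(-1)) = (-62 - 140)/(((10/3)*(-1))) = -202/(-10/3) = -202*(-3/10) = 303/5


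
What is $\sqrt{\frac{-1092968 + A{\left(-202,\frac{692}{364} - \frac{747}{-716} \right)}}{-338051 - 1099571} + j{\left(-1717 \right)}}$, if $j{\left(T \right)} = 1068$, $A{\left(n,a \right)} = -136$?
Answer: $\frac{70 \sqrt{112697345013}}{718811} \approx 32.692$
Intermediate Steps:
$\sqrt{\frac{-1092968 + A{\left(-202,\frac{692}{364} - \frac{747}{-716} \right)}}{-338051 - 1099571} + j{\left(-1717 \right)}} = \sqrt{\frac{-1092968 - 136}{-338051 - 1099571} + 1068} = \sqrt{- \frac{1093104}{-1437622} + 1068} = \sqrt{\left(-1093104\right) \left(- \frac{1}{1437622}\right) + 1068} = \sqrt{\frac{546552}{718811} + 1068} = \sqrt{\frac{768236700}{718811}} = \frac{70 \sqrt{112697345013}}{718811}$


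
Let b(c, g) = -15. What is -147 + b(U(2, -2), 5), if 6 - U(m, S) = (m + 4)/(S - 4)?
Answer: -162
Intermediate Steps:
U(m, S) = 6 - (4 + m)/(-4 + S) (U(m, S) = 6 - (m + 4)/(S - 4) = 6 - (4 + m)/(-4 + S))
-147 + b(U(2, -2), 5) = -147 - 15 = -162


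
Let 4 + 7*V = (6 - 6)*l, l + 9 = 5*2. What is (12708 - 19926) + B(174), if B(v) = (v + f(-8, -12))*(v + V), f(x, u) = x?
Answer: 150998/7 ≈ 21571.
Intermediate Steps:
l = 1 (l = -9 + 5*2 = -9 + 10 = 1)
V = -4/7 (V = -4/7 + ((6 - 6)*1)/7 = -4/7 + (0*1)/7 = -4/7 + (⅐)*0 = -4/7 + 0 = -4/7 ≈ -0.57143)
B(v) = (-8 + v)*(-4/7 + v) (B(v) = (v - 8)*(v - 4/7) = (-8 + v)*(-4/7 + v))
(12708 - 19926) + B(174) = (12708 - 19926) + (32/7 + 174² - 60/7*174) = -7218 + (32/7 + 30276 - 10440/7) = -7218 + 201524/7 = 150998/7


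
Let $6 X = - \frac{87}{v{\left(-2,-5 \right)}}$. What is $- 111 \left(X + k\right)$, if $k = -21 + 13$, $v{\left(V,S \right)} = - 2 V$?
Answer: $\frac{10323}{8} \approx 1290.4$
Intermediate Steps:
$k = -8$
$X = - \frac{29}{8}$ ($X = \frac{\left(-87\right) \frac{1}{\left(-2\right) \left(-2\right)}}{6} = \frac{\left(-87\right) \frac{1}{4}}{6} = \frac{1}{6} \left(- \frac{87}{4}\right) = - \frac{29}{8} \approx -3.625$)
$- 111 \left(X + k\right) = - 111 \left(- \frac{29}{8} - 8\right) = \left(-111\right) \left(- \frac{93}{8}\right) = \frac{10323}{8}$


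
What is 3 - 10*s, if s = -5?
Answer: 53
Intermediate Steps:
3 - 10*s = 3 - 10*(-5) = 3 + 50 = 53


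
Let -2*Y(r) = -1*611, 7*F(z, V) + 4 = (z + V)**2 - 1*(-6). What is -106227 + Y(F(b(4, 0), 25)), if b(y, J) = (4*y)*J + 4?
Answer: -211843/2 ≈ -1.0592e+5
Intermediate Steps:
b(y, J) = 4 + 4*J*y (b(y, J) = 4*J*y + 4 = 4 + 4*J*y)
F(z, V) = 2/7 + (V + z)**2/7 (F(z, V) = -4/7 + ((z + V)**2 - 1*(-6))/7 = -4/7 + ((V + z)**2 + 6)/7 = -4/7 + (6 + (V + z)**2)/7 = -4/7 + (6/7 + (V + z)**2/7) = 2/7 + (V + z)**2/7)
Y(r) = 611/2 (Y(r) = -(-1)*611/2 = -1/2*(-611) = 611/2)
-106227 + Y(F(b(4, 0), 25)) = -106227 + 611/2 = -211843/2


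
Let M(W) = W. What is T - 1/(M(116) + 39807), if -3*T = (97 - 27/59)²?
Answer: -1295278430411/416915889 ≈ -3106.8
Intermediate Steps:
T = -32444416/10443 (T = -(97 - 27/59)²/3 = -(5696/59)²/3 = -⅓*32444416/3481 = -32444416/10443 ≈ -3106.8)
T - 1/(M(116) + 39807) = -32444416/10443 - 1/(116 + 39807) = -32444416/10443 - 1/39923 = -1295278430411/416915889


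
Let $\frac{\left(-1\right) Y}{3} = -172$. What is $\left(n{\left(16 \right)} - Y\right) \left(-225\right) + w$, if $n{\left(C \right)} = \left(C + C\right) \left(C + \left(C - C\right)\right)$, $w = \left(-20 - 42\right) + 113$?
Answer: $951$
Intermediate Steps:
$Y = 516$ ($Y = \left(-3\right) \left(-172\right) = 516$)
$w = 51$ ($w = -62 + 113 = 51$)
$n{\left(C \right)} = 2 C^{2}$ ($n{\left(C \right)} = 2 C \left(C + 0\right) = 2 C C = 2 C^{2}$)
$\left(n{\left(16 \right)} - Y\right) \left(-225\right) + w = \left(2 \cdot 16^{2} - 516\right) \left(-225\right) + 51 = \left(2 \cdot 256 - 516\right) \left(-225\right) + 51 = \left(512 - 516\right) \left(-225\right) + 51 = \left(-4\right) \left(-225\right) + 51 = 900 + 51 = 951$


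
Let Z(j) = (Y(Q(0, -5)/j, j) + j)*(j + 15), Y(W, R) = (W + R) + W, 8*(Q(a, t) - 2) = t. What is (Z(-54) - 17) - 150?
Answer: 291383/72 ≈ 4047.0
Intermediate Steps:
Q(a, t) = 2 + t/8
Y(W, R) = R + 2*W (Y(W, R) = (R + W) + W = R + 2*W)
Z(j) = (15 + j)*(2*j + 11/(4*j)) (Z(j) = ((j + 2*((2 + (⅛)*(-5))/j)) + j)*(j + 15) = ((j + 2*((2 - 5/8)/j)) + j)*(15 + j) = ((j + 2*(11/(8*j))) + j)*(15 + j) = ((j + 11/(4*j)) + j)*(15 + j) = (2*j + 11/(4*j))*(15 + j) = (15 + j)*(2*j + 11/(4*j)))
(Z(-54) - 17) - 150 = ((¼)*(165 - 54*(11 + 8*(-54)² + 120*(-54)))/(-54) - 17) - 150 = ((¼)*(-1/54)*(165 - 54*(11 + 8*2916 - 6480)) - 17) - 150 = ((¼)*(-1/54)*(165 - 54*(11 + 23328 - 6480)) - 17) - 150 = ((¼)*(-1/54)*(165 - 54*16859) - 17) - 150 = ((¼)*(-1/54)*(165 - 910386) - 17) - 150 = ((¼)*(-1/54)*(-910221) - 17) - 150 = (303407/72 - 17) - 150 = 302183/72 - 150 = 291383/72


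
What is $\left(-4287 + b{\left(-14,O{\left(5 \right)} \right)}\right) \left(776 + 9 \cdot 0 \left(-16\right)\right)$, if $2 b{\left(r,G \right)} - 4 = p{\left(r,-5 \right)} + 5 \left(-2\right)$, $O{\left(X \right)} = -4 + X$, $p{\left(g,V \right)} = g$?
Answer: $-3334472$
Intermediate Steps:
$b{\left(r,G \right)} = -3 + \frac{r}{2}$ ($b{\left(r,G \right)} = 2 + \frac{r + 5 \left(-2\right)}{2} = 2 + \frac{r - 10}{2} = 2 + \frac{-10 + r}{2} = 2 + \left(-5 + \frac{r}{2}\right) = -3 + \frac{r}{2}$)
$\left(-4287 + b{\left(-14,O{\left(5 \right)} \right)}\right) \left(776 + 9 \cdot 0 \left(-16\right)\right) = \left(-4287 + \left(-3 + \frac{1}{2} \left(-14\right)\right)\right) \left(776 + 9 \cdot 0 \left(-16\right)\right) = \left(-4287 - 10\right) \left(776 + 0 \left(-16\right)\right) = \left(-4287 - 10\right) \left(776 + 0\right) = \left(-4297\right) 776 = -3334472$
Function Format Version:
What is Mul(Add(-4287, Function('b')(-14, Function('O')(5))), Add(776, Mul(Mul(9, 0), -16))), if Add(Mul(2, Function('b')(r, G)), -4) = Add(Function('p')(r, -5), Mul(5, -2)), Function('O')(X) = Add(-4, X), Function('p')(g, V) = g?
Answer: -3334472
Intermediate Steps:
Function('b')(r, G) = Add(-3, Mul(Rational(1, 2), r)) (Function('b')(r, G) = Add(2, Mul(Rational(1, 2), Add(r, Mul(5, -2)))) = Add(2, Mul(Rational(1, 2), Add(r, -10))) = Add(2, Mul(Rational(1, 2), Add(-10, r))) = Add(2, Add(-5, Mul(Rational(1, 2), r))) = Add(-3, Mul(Rational(1, 2), r)))
Mul(Add(-4287, Function('b')(-14, Function('O')(5))), Add(776, Mul(Mul(9, 0), -16))) = Mul(Add(-4287, Add(-3, Mul(Rational(1, 2), -14))), Add(776, Mul(Mul(9, 0), -16))) = Mul(Add(-4287, Add(-3, -7)), Add(776, Mul(0, -16))) = Mul(Add(-4287, -10), Add(776, 0)) = Mul(-4297, 776) = -3334472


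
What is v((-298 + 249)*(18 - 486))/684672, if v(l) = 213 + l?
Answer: 7715/228224 ≈ 0.033805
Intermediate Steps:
v((-298 + 249)*(18 - 486))/684672 = (213 + (-298 + 249)*(18 - 486))/684672 = (213 - 49*(-468))*(1/684672) = (213 + 22932)*(1/684672) = 23145*(1/684672) = 7715/228224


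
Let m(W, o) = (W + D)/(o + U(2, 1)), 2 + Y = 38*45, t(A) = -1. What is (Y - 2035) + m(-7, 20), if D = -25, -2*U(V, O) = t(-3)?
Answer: -13471/41 ≈ -328.56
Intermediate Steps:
U(V, O) = 1/2 (U(V, O) = -1/2*(-1) = 1/2)
Y = 1708 (Y = -2 + 38*45 = -2 + 1710 = 1708)
m(W, o) = (-25 + W)/(1/2 + o) (m(W, o) = (W - 25)/(o + 1/2) = (-25 + W)/(1/2 + o))
(Y - 2035) + m(-7, 20) = (1708 - 2035) + 2*(-25 - 7)/(1 + 2*20) = -327 + 2*(-32)/(1 + 40) = -327 + 2*(-32)/41 = -327 + 2*(1/41)*(-32) = -327 - 64/41 = -13471/41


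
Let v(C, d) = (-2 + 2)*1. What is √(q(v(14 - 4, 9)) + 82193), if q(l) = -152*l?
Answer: √82193 ≈ 286.69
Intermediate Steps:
v(C, d) = 0 (v(C, d) = 0*1 = 0)
√(q(v(14 - 4, 9)) + 82193) = √(-152*0 + 82193) = √(0 + 82193) = √82193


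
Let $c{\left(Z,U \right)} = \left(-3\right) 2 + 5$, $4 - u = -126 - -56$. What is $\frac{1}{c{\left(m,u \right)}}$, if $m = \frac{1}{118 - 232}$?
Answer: $-1$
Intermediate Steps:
$m = - \frac{1}{114}$ ($m = \frac{1}{-114} = - \frac{1}{114} \approx -0.0087719$)
$u = 74$ ($u = 4 - \left(-126 - -56\right) = 4 - \left(-126 + 56\right) = 4 - -70 = 4 + 70 = 74$)
$c{\left(Z,U \right)} = -1$ ($c{\left(Z,U \right)} = -6 + 5 = -1$)
$\frac{1}{c{\left(m,u \right)}} = \frac{1}{-1} = -1$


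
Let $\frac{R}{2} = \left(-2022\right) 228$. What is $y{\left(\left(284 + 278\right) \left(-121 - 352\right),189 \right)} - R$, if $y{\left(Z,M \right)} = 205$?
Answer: $922237$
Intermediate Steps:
$R = -922032$ ($R = 2 \left(\left(-2022\right) 228\right) = 2 \left(-461016\right) = -922032$)
$y{\left(\left(284 + 278\right) \left(-121 - 352\right),189 \right)} - R = 205 - -922032 = 205 + 922032 = 922237$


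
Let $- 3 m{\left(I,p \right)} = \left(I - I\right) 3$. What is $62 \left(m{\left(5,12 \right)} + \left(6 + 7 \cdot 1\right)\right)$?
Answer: $806$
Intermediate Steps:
$m{\left(I,p \right)} = 0$ ($m{\left(I,p \right)} = - \frac{\left(I - I\right) 3}{3} = - \frac{0 \cdot 3}{3} = \left(- \frac{1}{3}\right) 0 = 0$)
$62 \left(m{\left(5,12 \right)} + \left(6 + 7 \cdot 1\right)\right) = 62 \left(0 + \left(6 + 7 \cdot 1\right)\right) = 62 \left(0 + \left(6 + 7\right)\right) = 62 \left(0 + 13\right) = 62 \cdot 13 = 806$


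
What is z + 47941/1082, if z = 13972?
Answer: 15165645/1082 ≈ 14016.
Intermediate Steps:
z + 47941/1082 = 13972 + 47941/1082 = 15165645/1082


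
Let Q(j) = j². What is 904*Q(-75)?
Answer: 5085000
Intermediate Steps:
904*Q(-75) = 904*(-75)² = 904*5625 = 5085000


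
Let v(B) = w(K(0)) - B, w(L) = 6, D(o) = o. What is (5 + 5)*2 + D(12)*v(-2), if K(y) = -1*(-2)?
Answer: 116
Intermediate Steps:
K(y) = 2
v(B) = 6 - B
(5 + 5)*2 + D(12)*v(-2) = (5 + 5)*2 + 12*(6 - 1*(-2)) = 10*2 + 12*(6 + 2) = 20 + 12*8 = 20 + 96 = 116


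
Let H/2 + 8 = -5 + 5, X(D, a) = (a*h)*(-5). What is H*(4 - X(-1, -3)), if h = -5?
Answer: -1264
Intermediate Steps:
X(D, a) = 25*a (X(D, a) = (a*(-5))*(-5) = -5*a*(-5) = 25*a)
H = -16 (H = -16 + 2*(-5 + 5) = -16 + 2*0 = -16 + 0 = -16)
H*(4 - X(-1, -3)) = -16*(4 - 25*(-3)) = -16*(4 - 1*(-75)) = -16*(4 + 75) = -16*79 = -1264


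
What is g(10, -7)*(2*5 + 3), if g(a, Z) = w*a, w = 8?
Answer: 1040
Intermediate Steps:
g(a, Z) = 8*a
g(10, -7)*(2*5 + 3) = (8*10)*(2*5 + 3) = 80*(10 + 3) = 80*13 = 1040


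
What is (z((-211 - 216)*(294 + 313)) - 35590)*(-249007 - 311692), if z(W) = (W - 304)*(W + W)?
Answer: -75422665271148036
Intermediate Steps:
z(W) = 2*W*(-304 + W) (z(W) = (-304 + W)*(2*W) = 2*W*(-304 + W))
(z((-211 - 216)*(294 + 313)) - 35590)*(-249007 - 311692) = (2*((-211 - 216)*(294 + 313))*(-304 + (-211 - 216)*(294 + 313)) - 35590)*(-249007 - 311692) = (2*(-427*607)*(-304 - 427*607) - 35590)*(-560699) = (2*(-259189)*(-304 - 259189) - 35590)*(-560699) = (2*(-259189)*(-259493) - 35590)*(-560699) = (134515462354 - 35590)*(-560699) = 134515426764*(-560699) = -75422665271148036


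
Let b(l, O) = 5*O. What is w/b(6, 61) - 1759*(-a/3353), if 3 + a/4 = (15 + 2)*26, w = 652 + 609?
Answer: 946313353/1022665 ≈ 925.34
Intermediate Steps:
w = 1261
a = 1756 (a = -12 + 4*((15 + 2)*26) = -12 + 4*(17*26) = -12 + 4*442 = -12 + 1768 = 1756)
w/b(6, 61) - 1759*(-a/3353) = 1261/((5*61)) - 1759/((-3353/1756)) = 1261/305 - 1759/((-3353*1/1756)) = 1261*(1/305) - 1759/(-3353/1756) = 1261/305 - 1759*(-1756/3353) = 1261/305 + 3088804/3353 = 946313353/1022665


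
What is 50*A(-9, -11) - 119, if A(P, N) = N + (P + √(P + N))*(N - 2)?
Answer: 5181 - 1300*I*√5 ≈ 5181.0 - 2906.9*I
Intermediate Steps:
A(P, N) = N + (-2 + N)*(P + √(N + P)) (A(P, N) = N + (P + √(N + P))*(-2 + N) = N + (-2 + N)*(P + √(N + P)))
50*A(-9, -11) - 119 = 50*(-11 - 2*(-9) - 2*√(-11 - 9) - 11*(-9) - 11*√(-11 - 9)) - 119 = 50*(-11 + 18 - 4*I*√5 + 99 - 22*I*√5) - 119 = 50*(106 - 26*I*√5) - 119 = (5300 - 1300*I*√5) - 119 = 5181 - 1300*I*√5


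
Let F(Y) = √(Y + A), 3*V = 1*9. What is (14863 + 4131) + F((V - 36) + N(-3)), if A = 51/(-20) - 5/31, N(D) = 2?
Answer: 18994 + I*√3239655/310 ≈ 18994.0 + 5.8061*I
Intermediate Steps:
V = 3 (V = (1*9)/3 = (⅓)*9 = 3)
A = -1681/620 (A = 51*(-1/20) - 5*1/31 = -51/20 - 5/31 = -1681/620 ≈ -2.7113)
F(Y) = √(-1681/620 + Y) (F(Y) = √(Y - 1681/620) = √(-1681/620 + Y))
(14863 + 4131) + F((V - 36) + N(-3)) = (14863 + 4131) + √(-260555 + 96100*((3 - 36) + 2))/310 = 18994 + √(-260555 + 96100*(-33 + 2))/310 = 18994 + √(-260555 + 96100*(-31))/310 = 18994 + √(-260555 - 2979100)/310 = 18994 + √(-3239655)/310 = 18994 + (I*√3239655)/310 = 18994 + I*√3239655/310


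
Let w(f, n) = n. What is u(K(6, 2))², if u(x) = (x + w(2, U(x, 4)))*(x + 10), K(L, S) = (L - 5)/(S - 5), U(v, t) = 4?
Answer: 101761/81 ≈ 1256.3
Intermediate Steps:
K(L, S) = (-5 + L)/(-5 + S)
u(x) = (4 + x)*(10 + x) (u(x) = (x + 4)*(x + 10) = (4 + x)*(10 + x))
u(K(6, 2))² = (40 + ((-5 + 6)/(-5 + 2))² + 14*((-5 + 6)/(-5 + 2)))² = (40 + (1/(-3))² + 14*(1/(-3)))² = (40 + (-⅓*1)² + 14*(-⅓*1))² = (40 + (-⅓)² + 14*(-⅓))² = (40 + ⅑ - 14/3)² = (319/9)² = 101761/81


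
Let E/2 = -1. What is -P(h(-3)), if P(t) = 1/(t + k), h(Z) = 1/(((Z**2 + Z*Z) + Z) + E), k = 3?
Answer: -13/40 ≈ -0.32500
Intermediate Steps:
E = -2 (E = 2*(-1) = -2)
h(Z) = 1/(-2 + Z + 2*Z**2) (h(Z) = 1/(((Z**2 + Z*Z) + Z) - 2) = 1/(((Z**2 + Z**2) + Z) - 2) = 1/((2*Z**2 + Z) - 2) = 1/((Z + 2*Z**2) - 2) = 1/(-2 + Z + 2*Z**2))
P(t) = 1/(3 + t) (P(t) = 1/(t + 3) = 1/(3 + t))
-P(h(-3)) = -1/(3 + 1/(-2 - 3 + 2*(-3)**2)) = -1/(3 + 1/(-2 - 3 + 2*9)) = -1/(3 + 1/(-2 - 3 + 18)) = -1/(3 + 1/13) = -1/40/13 = -1*13/40 = -13/40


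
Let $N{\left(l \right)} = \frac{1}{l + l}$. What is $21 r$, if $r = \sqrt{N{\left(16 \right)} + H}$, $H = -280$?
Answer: $\frac{357 i \sqrt{62}}{8} \approx 351.38 i$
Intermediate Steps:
$N{\left(l \right)} = \frac{1}{2 l}$
$r = \frac{17 i \sqrt{62}}{8}$ ($r = \sqrt{\frac{1}{2 \cdot 16} - 280} = \sqrt{\frac{1}{2} \cdot \frac{1}{16} - 280} = \sqrt{\frac{1}{32} - 280} = \sqrt{- \frac{8959}{32}} = \frac{17 i \sqrt{62}}{8} \approx 16.732 i$)
$21 r = 21 \frac{17 i \sqrt{62}}{8} = \frac{357 i \sqrt{62}}{8}$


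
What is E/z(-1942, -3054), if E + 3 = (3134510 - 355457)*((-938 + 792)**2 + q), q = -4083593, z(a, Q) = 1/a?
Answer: 21923787748514328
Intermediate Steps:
E = -11289283083684 (E = -3 + (3134510 - 355457)*((-938 + 792)**2 - 4083593) = -3 + 2779053*((-146)**2 - 4083593) = -3 + 2779053*(21316 - 4083593) = -3 + 2779053*(-4062277) = -3 - 11289283083681 = -11289283083684)
E/z(-1942, -3054) = -11289283083684/(1/(-1942)) = -11289283083684/(-1/1942) = -11289283083684*(-1942) = 21923787748514328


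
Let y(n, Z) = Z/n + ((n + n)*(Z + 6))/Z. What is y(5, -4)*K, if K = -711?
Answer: 20619/5 ≈ 4123.8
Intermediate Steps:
y(n, Z) = Z/n + 2*n*(6 + Z)/Z (y(n, Z) = Z/n + ((2*n)*(6 + Z))/Z = Z/n + (2*n*(6 + Z))/Z = Z/n + 2*n*(6 + Z)/Z)
y(5, -4)*K = (2*5 - 4/5 + 12*5/(-4))*(-711) = (10 - 4*⅕ + 12*5*(-¼))*(-711) = (10 - ⅘ - 15)*(-711) = -29/5*(-711) = 20619/5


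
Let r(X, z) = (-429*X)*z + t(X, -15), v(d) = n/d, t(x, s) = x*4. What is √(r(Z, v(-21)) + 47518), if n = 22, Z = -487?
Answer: 2*I*√2122946/7 ≈ 416.3*I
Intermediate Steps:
t(x, s) = 4*x
v(d) = 22/d
r(X, z) = 4*X - 429*X*z (r(X, z) = (-429*X)*z + 4*X = -429*X*z + 4*X = 4*X - 429*X*z)
√(r(Z, v(-21)) + 47518) = √(-487*(4 - 9438/(-21)) + 47518) = √(-487*(4 - 9438*(-1)/21) + 47518) = √(-487*(4 - 429*(-22/21)) + 47518) = √(-487*(4 + 3146/7) + 47518) = √(-487*3174/7 + 47518) = √(-1545738/7 + 47518) = √(-1213112/7) = 2*I*√2122946/7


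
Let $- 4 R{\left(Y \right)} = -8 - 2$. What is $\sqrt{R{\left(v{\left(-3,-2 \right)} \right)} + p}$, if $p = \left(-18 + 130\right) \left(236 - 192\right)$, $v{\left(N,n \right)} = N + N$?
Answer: $\frac{\sqrt{19722}}{2} \approx 70.218$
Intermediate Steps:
$v{\left(N,n \right)} = 2 N$
$R{\left(Y \right)} = \frac{5}{2}$ ($R{\left(Y \right)} = - \frac{-8 - 2}{4} = \left(- \frac{1}{4}\right) \left(-10\right) = \frac{5}{2}$)
$p = 4928$ ($p = 112 \cdot 44 = 4928$)
$\sqrt{R{\left(v{\left(-3,-2 \right)} \right)} + p} = \sqrt{\frac{5}{2} + 4928} = \sqrt{\frac{9861}{2}} = \frac{\sqrt{19722}}{2}$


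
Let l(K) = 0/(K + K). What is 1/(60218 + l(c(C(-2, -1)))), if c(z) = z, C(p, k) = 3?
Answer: 1/60218 ≈ 1.6606e-5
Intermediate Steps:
l(K) = 0 (l(K) = 0/(2*K) = (1/(2*K))*0 = 0)
1/(60218 + l(c(C(-2, -1)))) = 1/(60218 + 0) = 1/60218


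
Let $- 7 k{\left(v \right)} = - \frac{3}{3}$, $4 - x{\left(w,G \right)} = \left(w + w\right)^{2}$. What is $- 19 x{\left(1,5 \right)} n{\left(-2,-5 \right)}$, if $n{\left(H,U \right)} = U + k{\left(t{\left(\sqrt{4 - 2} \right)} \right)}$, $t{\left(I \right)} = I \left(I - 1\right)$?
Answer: $0$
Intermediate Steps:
$x{\left(w,G \right)} = 4 - 4 w^{2}$ ($x{\left(w,G \right)} = 4 - \left(w + w\right)^{2} = 4 - \left(2 w\right)^{2} = 4 - 4 w^{2}$)
$t{\left(I \right)} = I \left(-1 + I\right)$
$k{\left(v \right)} = \frac{1}{7}$ ($k{\left(v \right)} = - \frac{\left(-3\right) \frac{1}{3}}{7} = \left(- \frac{1}{7}\right) \left(-1\right) = \frac{1}{7}$)
$n{\left(H,U \right)} = \frac{1}{7} + U$ ($n{\left(H,U \right)} = U + \frac{1}{7} = \frac{1}{7} + U$)
$- 19 x{\left(1,5 \right)} n{\left(-2,-5 \right)} = - 19 \left(4 - 4 \cdot 1^{2}\right) \left(\frac{1}{7} - 5\right) = - 19 \left(4 - 4\right) \left(- \frac{34}{7}\right) = \left(-19\right) 0 \left(- \frac{34}{7}\right) = 0 \left(- \frac{34}{7}\right) = 0$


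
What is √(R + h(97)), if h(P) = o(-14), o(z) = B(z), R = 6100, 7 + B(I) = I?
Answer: √6079 ≈ 77.968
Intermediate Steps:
B(I) = -7 + I
o(z) = -7 + z
h(P) = -21 (h(P) = -7 - 14 = -21)
√(R + h(97)) = √(6100 - 21) = √6079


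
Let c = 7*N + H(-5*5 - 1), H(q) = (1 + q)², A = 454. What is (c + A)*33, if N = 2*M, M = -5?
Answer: 33297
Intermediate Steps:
N = -10 (N = 2*(-5) = -10)
c = 555 (c = 7*(-10) + (1 + (-5*5 - 1))² = -70 + (1 + (-25 - 1))² = -70 + (1 - 26)² = -70 + (-25)² = -70 + 625 = 555)
(c + A)*33 = (555 + 454)*33 = 1009*33 = 33297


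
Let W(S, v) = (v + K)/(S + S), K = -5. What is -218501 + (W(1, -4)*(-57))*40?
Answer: -208241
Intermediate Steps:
W(S, v) = (-5 + v)/(2*S) (W(S, v) = (v - 5)/(S + S) = (-5 + v)/((2*S)) = (-5 + v)*(1/(2*S)) = (-5 + v)/(2*S))
-218501 + (W(1, -4)*(-57))*40 = -218501 + (((½)*(-5 - 4)/1)*(-57))*40 = -218501 + (((½)*1*(-9))*(-57))*40 = -218501 - 9/2*(-57)*40 = -218501 + (513/2)*40 = -218501 + 10260 = -208241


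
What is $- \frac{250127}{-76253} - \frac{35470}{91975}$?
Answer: $\frac{4060147383}{1402673935} \approx 2.8946$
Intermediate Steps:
$- \frac{250127}{-76253} - \frac{35470}{91975} = \left(-250127\right) \left(- \frac{1}{76253}\right) - \frac{7094}{18395} = \frac{250127}{76253} - \frac{7094}{18395} = \frac{4060147383}{1402673935}$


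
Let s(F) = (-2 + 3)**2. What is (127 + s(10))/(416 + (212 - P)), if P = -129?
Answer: 128/757 ≈ 0.16909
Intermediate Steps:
s(F) = 1 (s(F) = 1**2 = 1)
(127 + s(10))/(416 + (212 - P)) = (127 + 1)/(416 + (212 - 1*(-129))) = 128/(416 + (212 + 129)) = 128/(416 + 341) = 128/757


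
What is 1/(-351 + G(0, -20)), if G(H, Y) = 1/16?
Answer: -16/5615 ≈ -0.0028495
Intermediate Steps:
G(H, Y) = 1/16
1/(-351 + G(0, -20)) = 1/(-351 + 1/16) = 1/(-5615/16) = -16/5615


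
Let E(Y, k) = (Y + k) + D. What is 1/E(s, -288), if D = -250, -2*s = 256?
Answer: -1/666 ≈ -0.0015015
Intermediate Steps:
s = -128 (s = -1/2*256 = -128)
E(Y, k) = -250 + Y + k (E(Y, k) = (Y + k) - 250 = -250 + Y + k)
1/E(s, -288) = 1/(-250 - 128 - 288) = 1/(-666) = -1/666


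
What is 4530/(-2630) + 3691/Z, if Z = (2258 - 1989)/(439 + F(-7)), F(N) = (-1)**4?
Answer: 427000663/70747 ≈ 6035.6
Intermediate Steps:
F(N) = 1
Z = 269/440 (Z = (2258 - 1989)/(439 + 1) = 269/440 ≈ 0.61136)
4530/(-2630) + 3691/Z = 4530/(-2630) + 3691/(269/440) = 4530*(-1/2630) + 3691*(440/269) = -453/263 + 1624040/269 = 427000663/70747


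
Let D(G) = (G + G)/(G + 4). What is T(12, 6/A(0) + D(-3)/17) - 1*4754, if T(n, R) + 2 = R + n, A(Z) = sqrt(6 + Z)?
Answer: -80654/17 + sqrt(6) ≈ -4741.9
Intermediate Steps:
D(G) = 2*G/(4 + G) (D(G) = (2*G)/(4 + G) = 2*G/(4 + G))
T(n, R) = -2 + R + n (T(n, R) = -2 + (R + n) = -2 + R + n)
T(12, 6/A(0) + D(-3)/17) - 1*4754 = (-2 + (6/(sqrt(6 + 0)) + (2*(-3)/(4 - 3))/17) + 12) - 1*4754 = (-2 + (6/(sqrt(6)) + (2*(-3)/1)*(1/17)) + 12) - 4754 = (-2 + (6*(sqrt(6)/6) + (2*(-3)*1)*(1/17)) + 12) - 4754 = (-2 + (sqrt(6) - 6*1/17) + 12) - 4754 = (-2 + (sqrt(6) - 6/17) + 12) - 4754 = (-2 + (-6/17 + sqrt(6)) + 12) - 4754 = (164/17 + sqrt(6)) - 4754 = -80654/17 + sqrt(6)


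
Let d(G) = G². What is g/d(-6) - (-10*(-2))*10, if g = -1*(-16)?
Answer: -1796/9 ≈ -199.56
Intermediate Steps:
g = 16
g/d(-6) - (-10*(-2))*10 = 16/(-6)² - (-10*(-2))*10 = 16/36 - 20*10 = (1/36)*16 - 1*200 = 4/9 - 200 = -1796/9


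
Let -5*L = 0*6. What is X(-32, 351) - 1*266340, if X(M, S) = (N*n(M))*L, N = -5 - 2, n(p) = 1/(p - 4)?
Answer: -266340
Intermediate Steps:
n(p) = 1/(-4 + p)
L = 0 (L = -0*6 = -⅕*0 = 0)
N = -7
X(M, S) = 0 (X(M, S) = -7/(-4 + M)*0 = 0)
X(-32, 351) - 1*266340 = 0 - 1*266340 = 0 - 266340 = -266340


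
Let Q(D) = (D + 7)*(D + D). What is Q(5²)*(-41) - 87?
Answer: -65687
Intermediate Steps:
Q(D) = 2*D*(7 + D) (Q(D) = (7 + D)*(2*D) = 2*D*(7 + D))
Q(5²)*(-41) - 87 = (2*5²*(7 + 5²))*(-41) - 87 = (2*25*(7 + 25))*(-41) - 87 = (2*25*32)*(-41) - 87 = 1600*(-41) - 87 = -65600 - 87 = -65687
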